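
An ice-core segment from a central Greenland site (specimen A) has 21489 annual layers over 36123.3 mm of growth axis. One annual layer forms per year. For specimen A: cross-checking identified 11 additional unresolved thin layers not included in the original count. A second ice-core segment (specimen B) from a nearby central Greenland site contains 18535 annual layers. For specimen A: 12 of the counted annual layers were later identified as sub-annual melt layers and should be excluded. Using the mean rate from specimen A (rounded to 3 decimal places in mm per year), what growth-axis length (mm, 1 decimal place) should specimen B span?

Specimen A: true annual layer count = 21489 − 12 + 11 = 21488.
A: 36123.3 mm over 21488 years gives 36123.3 / 21488 ≈ 1.681 mm/yr.
B's length ≈ 1.681 × 18535 = 31157.3 mm.

31157.3 mm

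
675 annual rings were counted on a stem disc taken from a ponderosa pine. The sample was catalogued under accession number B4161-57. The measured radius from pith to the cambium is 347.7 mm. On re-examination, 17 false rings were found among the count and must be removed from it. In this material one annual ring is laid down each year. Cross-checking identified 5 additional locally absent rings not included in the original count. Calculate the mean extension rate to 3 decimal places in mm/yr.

True annual ring count = 675 − 17 + 5 = 663.
Mean rate = 347.7 mm / 663 years ≈ 0.524 mm/yr.

0.524 mm/yr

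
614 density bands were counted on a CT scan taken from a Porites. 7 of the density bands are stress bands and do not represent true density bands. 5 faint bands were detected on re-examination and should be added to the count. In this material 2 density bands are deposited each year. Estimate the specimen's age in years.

306 years

After corrections the count is 614 − 7 + 5 = 612 density bands.
With 2 density bands per year, 612 / 2 = 306 years.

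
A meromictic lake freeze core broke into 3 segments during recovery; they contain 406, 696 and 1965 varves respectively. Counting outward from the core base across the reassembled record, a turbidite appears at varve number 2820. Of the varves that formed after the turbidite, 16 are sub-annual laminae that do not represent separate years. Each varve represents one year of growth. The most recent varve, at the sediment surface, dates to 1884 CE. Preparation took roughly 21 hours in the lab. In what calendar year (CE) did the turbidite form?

1653 CE

Total varves = 406 + 696 + 1965 = 3067.
The turbidite sits at varve 2820 from the core base, so 3067 − 2820 = 247 varves formed after it.
Excluding 16 false varves: 247 − 16 = 231.
1884 − 231 = 1653 CE.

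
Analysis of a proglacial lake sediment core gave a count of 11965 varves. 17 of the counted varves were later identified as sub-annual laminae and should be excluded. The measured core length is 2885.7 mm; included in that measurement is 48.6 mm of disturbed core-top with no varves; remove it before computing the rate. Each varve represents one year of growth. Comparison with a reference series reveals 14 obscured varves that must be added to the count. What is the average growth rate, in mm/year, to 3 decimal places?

0.237 mm/year

Adjusted count: 11965 − 17 + 14 = 11962 varves.
Removing the 48.6 mm offcut leaves 2885.7 − 48.6 = 2837.1 mm.
2837.1 mm over 11962 years gives 2837.1 / 11962 ≈ 0.237 mm/year.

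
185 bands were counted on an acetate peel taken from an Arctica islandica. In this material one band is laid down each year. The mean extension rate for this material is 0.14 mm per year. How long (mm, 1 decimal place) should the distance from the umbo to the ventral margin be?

The record spans 185 years at 0.14 mm per year.
185 years at 0.14 mm/year gives 0.14 × 185 = 25.9 mm.

25.9 mm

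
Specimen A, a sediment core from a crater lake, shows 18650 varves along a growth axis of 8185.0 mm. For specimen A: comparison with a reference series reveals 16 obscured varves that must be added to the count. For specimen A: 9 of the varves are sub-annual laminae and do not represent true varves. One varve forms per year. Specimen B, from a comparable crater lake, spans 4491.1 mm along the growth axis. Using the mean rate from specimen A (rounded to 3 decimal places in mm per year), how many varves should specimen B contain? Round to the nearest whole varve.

Specimen A: true varve count = 18650 − 9 + 16 = 18657.
A: Extension rate ≈ 8185.0 / 18657 = 0.439 mm/yr.
For B, 4491.1 / 0.439 = 10230.30 years ≈ 10230 varves.

10230 varves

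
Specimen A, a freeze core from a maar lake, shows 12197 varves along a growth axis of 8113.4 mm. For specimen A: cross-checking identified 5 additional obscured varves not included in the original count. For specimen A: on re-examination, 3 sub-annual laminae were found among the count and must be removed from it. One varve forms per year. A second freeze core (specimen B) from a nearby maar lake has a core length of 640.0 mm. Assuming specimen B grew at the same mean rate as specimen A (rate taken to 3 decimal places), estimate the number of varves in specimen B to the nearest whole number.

Specimen A: adjusted count: 12197 − 3 + 5 = 12199 varves.
A: Mean rate = 8113.4 mm / 12199 years ≈ 0.665 mm/year.
B spans 640.0 / 0.665 = 962.41 years ≈ 962 varves.

962 varves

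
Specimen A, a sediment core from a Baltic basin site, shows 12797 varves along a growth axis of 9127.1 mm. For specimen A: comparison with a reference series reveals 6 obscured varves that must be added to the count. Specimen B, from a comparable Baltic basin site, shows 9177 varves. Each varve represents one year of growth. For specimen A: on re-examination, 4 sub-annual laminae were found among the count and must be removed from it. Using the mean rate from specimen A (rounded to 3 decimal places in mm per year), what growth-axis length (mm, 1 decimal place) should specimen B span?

Specimen A: correcting the raw count gives 12797 − 4 + 6 = 12799 true varves.
A: Extension rate ≈ 9127.1 / 12799 = 0.713 mm per year.
For B, 0.713 mm/year × 9177 years = 6543.2 mm.

6543.2 mm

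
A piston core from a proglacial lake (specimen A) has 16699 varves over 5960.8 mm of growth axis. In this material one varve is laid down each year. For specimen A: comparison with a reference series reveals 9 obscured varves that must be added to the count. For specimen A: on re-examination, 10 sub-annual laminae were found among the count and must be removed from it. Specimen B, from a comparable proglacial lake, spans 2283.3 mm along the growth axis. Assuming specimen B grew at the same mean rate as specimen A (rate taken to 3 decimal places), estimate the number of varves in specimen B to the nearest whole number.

6396 varves

Specimen A: adjusted count: 16699 − 10 + 9 = 16698 varves.
A: Extension rate ≈ 5960.8 / 16698 = 0.357 mm/year.
B spans 2283.3 / 0.357 = 6395.80 years ≈ 6396 varves.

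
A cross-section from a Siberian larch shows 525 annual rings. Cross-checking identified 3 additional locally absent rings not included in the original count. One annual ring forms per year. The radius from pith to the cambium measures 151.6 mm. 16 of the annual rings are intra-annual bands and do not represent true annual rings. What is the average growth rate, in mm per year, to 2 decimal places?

0.30 mm per year

Adjusted count: 525 − 16 + 3 = 512 annual rings.
151.6 mm over 512 years gives 151.6 / 512 ≈ 0.30 mm per year.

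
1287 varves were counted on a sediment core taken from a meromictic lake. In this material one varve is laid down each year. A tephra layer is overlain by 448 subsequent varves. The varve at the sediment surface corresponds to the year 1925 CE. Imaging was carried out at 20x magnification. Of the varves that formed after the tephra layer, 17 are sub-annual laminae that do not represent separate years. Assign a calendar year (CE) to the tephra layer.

There are 448 varves younger than the tephra layer.
Excluding 17 false varves: 448 − 17 = 431.
Counting back 431 years from 1925 CE places the tephra layer in 1925 − 431 = 1494 CE.

1494 CE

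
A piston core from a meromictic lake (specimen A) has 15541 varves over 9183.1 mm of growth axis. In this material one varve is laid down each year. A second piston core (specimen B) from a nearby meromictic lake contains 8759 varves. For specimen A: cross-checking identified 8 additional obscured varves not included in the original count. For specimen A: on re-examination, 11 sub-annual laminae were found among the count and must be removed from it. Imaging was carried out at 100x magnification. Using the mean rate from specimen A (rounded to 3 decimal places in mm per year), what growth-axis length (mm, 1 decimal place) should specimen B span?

5176.6 mm

Specimen A: adjusted count: 15541 − 11 + 8 = 15538 varves.
A: 9183.1 mm over 15538 years gives 9183.1 / 15538 ≈ 0.591 mm/year.
Length of B = 0.591 × 8759 = 5176.6 mm.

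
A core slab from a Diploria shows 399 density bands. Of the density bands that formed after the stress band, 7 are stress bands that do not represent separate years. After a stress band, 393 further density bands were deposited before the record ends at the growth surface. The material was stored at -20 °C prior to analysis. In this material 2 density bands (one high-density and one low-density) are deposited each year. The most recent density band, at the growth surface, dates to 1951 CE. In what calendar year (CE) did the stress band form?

393 density bands formed after the stress band.
393 − 7 false = 386 true density bands after the stress band.
With 2 density bands per year, 386 / 2 = 193 years.
The density band at the growth surface is 1951 CE, so the stress band dates to 1951 − 193 = 1758 CE.

1758 CE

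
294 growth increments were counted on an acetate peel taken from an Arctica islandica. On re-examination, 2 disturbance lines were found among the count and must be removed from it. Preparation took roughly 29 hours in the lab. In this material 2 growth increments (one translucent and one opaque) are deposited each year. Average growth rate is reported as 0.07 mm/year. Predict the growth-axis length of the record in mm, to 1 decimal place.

After corrections the count is 294 − 2 = 292 growth increments.
With 2 growth increments per year, 292 / 2 = 146 years.
146 years at 0.07 mm/year gives 0.07 × 146 = 10.2 mm.

10.2 mm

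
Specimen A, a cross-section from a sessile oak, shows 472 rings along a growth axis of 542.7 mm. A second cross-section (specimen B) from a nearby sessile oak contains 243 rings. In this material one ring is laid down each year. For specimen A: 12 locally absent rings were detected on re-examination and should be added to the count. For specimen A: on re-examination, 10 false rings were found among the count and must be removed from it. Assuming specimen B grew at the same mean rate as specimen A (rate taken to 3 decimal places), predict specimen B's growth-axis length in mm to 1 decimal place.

Specimen A: after corrections the count is 472 − 10 + 12 = 474 rings.
A: Extension rate ≈ 542.7 / 474 = 1.145 mm/year.
B's length ≈ 1.145 × 243 = 278.2 mm.

278.2 mm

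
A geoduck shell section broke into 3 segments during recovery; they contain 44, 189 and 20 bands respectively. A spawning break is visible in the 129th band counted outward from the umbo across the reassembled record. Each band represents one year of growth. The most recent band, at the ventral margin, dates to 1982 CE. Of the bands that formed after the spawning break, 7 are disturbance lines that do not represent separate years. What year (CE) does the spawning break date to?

Total bands = 44 + 189 + 20 = 253.
Between band 129 and the ventral margin there are 253 − 129 = 124 bands.
Excluding 7 false bands: 124 − 7 = 117.
The band at the ventral margin is 1982 CE, so the spawning break dates to 1982 − 117 = 1865 CE.

1865 CE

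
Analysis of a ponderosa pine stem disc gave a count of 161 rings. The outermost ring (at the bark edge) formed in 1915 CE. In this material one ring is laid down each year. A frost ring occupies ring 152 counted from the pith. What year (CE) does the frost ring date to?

1906 CE

The frost ring sits at ring 152 from the pith, so 161 − 152 = 9 rings formed after it.
Counting back 9 years from 1915 CE places the frost ring in 1915 − 9 = 1906 CE.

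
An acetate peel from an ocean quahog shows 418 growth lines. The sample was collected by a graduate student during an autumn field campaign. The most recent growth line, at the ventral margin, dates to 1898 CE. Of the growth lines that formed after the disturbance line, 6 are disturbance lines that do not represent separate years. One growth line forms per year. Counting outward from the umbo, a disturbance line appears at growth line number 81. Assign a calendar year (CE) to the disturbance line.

The disturbance line sits at growth line 81 from the umbo, so 418 − 81 = 337 growth lines formed after it.
337 − 6 false = 331 true growth lines after the disturbance line.
The growth line at the ventral margin is 1898 CE, so the disturbance line dates to 1898 − 331 = 1567 CE.

1567 CE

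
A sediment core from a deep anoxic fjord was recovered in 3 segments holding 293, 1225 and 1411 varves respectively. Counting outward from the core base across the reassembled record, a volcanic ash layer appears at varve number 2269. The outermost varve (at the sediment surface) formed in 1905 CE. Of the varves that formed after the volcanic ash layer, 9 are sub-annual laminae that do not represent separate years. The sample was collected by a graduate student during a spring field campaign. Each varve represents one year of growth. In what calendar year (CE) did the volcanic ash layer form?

Total varves = 293 + 1225 + 1411 = 2929.
Between varve 2269 and the sediment surface there are 2929 − 2269 = 660 varves.
660 − 9 false = 651 true varves after the volcanic ash layer.
The varve at the sediment surface is 1905 CE, so the volcanic ash layer dates to 1905 − 651 = 1254 CE.

1254 CE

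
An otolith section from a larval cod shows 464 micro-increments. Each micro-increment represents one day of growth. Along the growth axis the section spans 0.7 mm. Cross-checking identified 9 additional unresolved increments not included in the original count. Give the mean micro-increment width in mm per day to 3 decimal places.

0.001 mm per day

After corrections the count is 464 + 9 = 473 micro-increments.
Mean rate = 0.7 mm / 473 days ≈ 0.001 mm per day.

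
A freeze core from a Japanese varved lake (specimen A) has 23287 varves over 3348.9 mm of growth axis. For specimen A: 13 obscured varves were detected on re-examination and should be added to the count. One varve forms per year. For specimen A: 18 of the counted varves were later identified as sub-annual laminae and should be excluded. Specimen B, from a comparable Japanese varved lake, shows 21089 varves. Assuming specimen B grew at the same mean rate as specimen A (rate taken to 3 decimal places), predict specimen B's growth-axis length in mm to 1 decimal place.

Specimen A: true varve count = 23287 − 18 + 13 = 23282.
A: Extension rate ≈ 3348.9 / 23282 = 0.144 mm/year.
For B, 0.144 mm/year × 21089 years = 3036.8 mm.

3036.8 mm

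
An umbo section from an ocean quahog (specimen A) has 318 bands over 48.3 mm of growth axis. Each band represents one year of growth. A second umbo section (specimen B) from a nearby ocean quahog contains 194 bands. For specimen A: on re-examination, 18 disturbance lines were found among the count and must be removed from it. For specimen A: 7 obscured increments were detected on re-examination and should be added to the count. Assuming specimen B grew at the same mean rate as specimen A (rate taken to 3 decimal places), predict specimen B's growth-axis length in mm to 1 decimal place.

30.5 mm

Specimen A: correcting the raw count gives 318 − 18 + 7 = 307 true bands.
A: Extension rate ≈ 48.3 / 307 = 0.157 mm/year.
B's length ≈ 0.157 × 194 = 30.5 mm.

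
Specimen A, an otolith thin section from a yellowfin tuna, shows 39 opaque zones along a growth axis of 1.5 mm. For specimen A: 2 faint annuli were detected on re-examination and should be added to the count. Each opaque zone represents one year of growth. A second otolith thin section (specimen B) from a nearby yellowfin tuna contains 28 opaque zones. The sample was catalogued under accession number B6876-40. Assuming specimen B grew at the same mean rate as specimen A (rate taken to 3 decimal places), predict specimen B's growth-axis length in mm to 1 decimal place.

1.0 mm

Specimen A: correcting the raw count gives 39 + 2 = 41 true opaque zones.
A: Mean rate = 1.5 mm / 41 years ≈ 0.037 mm per year.
For B, 0.037 mm/year × 28 years = 1.0 mm.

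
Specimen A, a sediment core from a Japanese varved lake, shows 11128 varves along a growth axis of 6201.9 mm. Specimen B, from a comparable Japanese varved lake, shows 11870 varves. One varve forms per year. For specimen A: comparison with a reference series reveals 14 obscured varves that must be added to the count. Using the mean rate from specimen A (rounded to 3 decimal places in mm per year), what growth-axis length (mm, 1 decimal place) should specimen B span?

Specimen A: adjusted count: 11128 + 14 = 11142 varves.
A: Mean rate = 6201.9 mm / 11142 years ≈ 0.557 mm/year.
For B, 0.557 mm/year × 11870 years = 6611.6 mm.

6611.6 mm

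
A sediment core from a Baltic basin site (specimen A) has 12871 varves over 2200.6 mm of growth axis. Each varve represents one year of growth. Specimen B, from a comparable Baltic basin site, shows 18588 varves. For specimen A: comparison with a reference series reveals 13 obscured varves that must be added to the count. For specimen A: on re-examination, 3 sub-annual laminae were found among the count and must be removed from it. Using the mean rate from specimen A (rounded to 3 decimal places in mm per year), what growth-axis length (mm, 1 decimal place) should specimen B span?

Specimen A: correcting the raw count gives 12871 − 3 + 13 = 12881 true varves.
A: Mean rate = 2200.6 mm / 12881 years ≈ 0.171 mm/year.
For B, 0.171 mm/year × 18588 years = 3178.5 mm.

3178.5 mm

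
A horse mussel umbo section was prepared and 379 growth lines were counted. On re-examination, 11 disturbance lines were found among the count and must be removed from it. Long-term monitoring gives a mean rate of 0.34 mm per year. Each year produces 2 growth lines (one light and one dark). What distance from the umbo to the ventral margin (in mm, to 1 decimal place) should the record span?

True growth line count = 379 − 11 = 368.
With 2 growth lines per year, 368 / 2 = 184 years.
Length ≈ 0.34 × 184 = 62.6 mm.

62.6 mm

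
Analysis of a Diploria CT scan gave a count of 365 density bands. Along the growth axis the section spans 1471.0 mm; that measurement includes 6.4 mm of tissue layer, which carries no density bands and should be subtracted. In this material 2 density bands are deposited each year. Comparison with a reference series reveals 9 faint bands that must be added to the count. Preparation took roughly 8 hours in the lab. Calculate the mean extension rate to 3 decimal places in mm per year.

After corrections the count is 365 + 9 = 374 density bands.
Dividing by 2 density bands per year: 374 / 2 = 187 years.
Removing the 6.4 mm offcut leaves 1471.0 − 6.4 = 1464.6 mm.
Mean rate = 1464.6 mm / 187 years ≈ 7.832 mm per year.

7.832 mm per year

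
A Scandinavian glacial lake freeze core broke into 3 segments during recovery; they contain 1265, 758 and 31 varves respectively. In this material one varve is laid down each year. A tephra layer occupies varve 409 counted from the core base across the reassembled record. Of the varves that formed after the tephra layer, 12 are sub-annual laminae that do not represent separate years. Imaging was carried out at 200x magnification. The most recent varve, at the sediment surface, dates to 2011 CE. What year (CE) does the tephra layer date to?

378 CE

Total varves = 1265 + 758 + 31 = 2054.
Between varve 409 and the sediment surface there are 2054 − 409 = 1645 varves.
1645 − 12 false = 1633 true varves after the tephra layer.
The varve at the sediment surface is 2011 CE, so the tephra layer dates to 2011 − 1633 = 378 CE.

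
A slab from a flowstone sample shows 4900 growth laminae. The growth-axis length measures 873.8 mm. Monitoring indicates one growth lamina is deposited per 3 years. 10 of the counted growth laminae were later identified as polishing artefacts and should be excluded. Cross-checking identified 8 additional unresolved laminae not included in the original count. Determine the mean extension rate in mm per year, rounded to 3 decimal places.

Adjusted count: 4900 − 10 + 8 = 4898 growth laminae.
Multiplying by 3 years per growth lamina: 4898 × 3 = 14694 years.
873.8 mm over 14694 years gives 873.8 / 14694 ≈ 0.059 mm per year.

0.059 mm per year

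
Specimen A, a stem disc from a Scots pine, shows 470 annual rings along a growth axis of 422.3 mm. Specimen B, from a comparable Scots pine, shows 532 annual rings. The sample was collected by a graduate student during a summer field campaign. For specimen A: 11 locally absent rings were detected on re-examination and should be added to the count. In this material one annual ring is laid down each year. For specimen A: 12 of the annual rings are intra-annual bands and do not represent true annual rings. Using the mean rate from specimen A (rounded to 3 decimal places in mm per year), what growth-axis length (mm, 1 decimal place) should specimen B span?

478.8 mm

Specimen A: adjusted count: 470 − 12 + 11 = 469 annual rings.
A: Extension rate ≈ 422.3 / 469 = 0.900 mm/year.
For B, 0.900 mm/year × 532 years = 478.8 mm.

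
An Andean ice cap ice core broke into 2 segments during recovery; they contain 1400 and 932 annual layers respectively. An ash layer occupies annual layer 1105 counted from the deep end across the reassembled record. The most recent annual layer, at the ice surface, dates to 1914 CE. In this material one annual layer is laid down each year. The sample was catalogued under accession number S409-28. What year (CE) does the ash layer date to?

Total annual layers = 1400 + 932 = 2332.
The ash layer sits at annual layer 1105 from the deep end, so 2332 − 1105 = 1227 annual layers formed after it.
1914 − 1227 = 687 CE.

687 CE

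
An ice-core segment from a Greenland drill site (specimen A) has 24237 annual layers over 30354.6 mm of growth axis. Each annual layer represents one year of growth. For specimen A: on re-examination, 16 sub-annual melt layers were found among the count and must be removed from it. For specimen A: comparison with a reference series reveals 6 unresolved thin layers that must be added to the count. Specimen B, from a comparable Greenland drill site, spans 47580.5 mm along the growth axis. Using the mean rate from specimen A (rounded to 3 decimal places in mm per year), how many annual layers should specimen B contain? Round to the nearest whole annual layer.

Specimen A: adjusted count: 24237 − 16 + 6 = 24227 annual layers.
A: Mean rate = 30354.6 mm / 24227 years ≈ 1.253 mm per year.
For B, 47580.5 / 1.253 = 37973.26 years ≈ 37973 annual layers.

37973 annual layers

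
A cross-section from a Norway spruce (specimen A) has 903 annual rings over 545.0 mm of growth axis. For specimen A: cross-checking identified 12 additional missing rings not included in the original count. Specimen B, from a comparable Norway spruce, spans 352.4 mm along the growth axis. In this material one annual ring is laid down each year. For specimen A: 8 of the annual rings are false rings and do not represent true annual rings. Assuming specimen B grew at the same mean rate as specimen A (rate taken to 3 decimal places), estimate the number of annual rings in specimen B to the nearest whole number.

586 annual rings

Specimen A: correcting the raw count gives 903 − 8 + 12 = 907 true annual rings.
A: Extension rate ≈ 545.0 / 907 = 0.601 mm/year.
Specimen B: 352.4 mm / 0.601 mm per year = 586.36 years ≈ 586 annual rings.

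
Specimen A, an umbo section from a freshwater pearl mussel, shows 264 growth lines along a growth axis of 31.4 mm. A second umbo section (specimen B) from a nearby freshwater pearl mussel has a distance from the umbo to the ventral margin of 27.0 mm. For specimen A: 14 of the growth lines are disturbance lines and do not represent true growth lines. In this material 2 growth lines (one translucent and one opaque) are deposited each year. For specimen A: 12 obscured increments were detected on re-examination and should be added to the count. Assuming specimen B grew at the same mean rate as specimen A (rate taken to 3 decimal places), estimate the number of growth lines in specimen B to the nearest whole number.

225 growth lines

Specimen A: correcting the raw count gives 264 − 14 + 12 = 262 true growth lines.
Specimen A: dividing by 2 growth lines per year: 262 / 2 = 131 years.
A: Mean rate = 31.4 mm / 131 years ≈ 0.240 mm per year.
For B, 27.0 / 0.240 = 112.50 years; at 2 growth lines per year that is 112.50 × 2 ≈ 225 growth lines.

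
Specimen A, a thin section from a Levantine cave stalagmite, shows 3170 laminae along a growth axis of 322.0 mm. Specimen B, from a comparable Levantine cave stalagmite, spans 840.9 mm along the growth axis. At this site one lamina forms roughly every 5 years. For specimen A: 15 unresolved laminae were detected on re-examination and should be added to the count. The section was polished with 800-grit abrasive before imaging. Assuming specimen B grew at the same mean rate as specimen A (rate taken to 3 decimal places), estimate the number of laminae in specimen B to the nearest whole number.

Specimen A: adjusted count: 3170 + 15 = 3185 laminae.
Specimen A: at 5 years per lamina, 3185 × 5 = 15925 years.
A: Extension rate ≈ 322.0 / 15925 = 0.020 mm per year.
Specimen B: 840.9 mm / 0.020 mm per year = 42045.00 years; at 5 years per lamina that is 42045.00 / 5 ≈ 8409 laminae.

8409 laminae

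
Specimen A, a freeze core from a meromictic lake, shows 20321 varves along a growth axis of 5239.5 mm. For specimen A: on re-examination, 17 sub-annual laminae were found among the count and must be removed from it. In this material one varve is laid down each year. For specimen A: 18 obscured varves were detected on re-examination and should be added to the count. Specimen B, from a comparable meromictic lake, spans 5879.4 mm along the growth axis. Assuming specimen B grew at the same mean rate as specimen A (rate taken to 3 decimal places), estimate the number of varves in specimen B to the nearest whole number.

Specimen A: adjusted count: 20321 − 17 + 18 = 20322 varves.
A: 5239.5 mm over 20322 years gives 5239.5 / 20322 ≈ 0.258 mm/year.
Specimen B: 5879.4 mm / 0.258 mm per year = 22788.37 years ≈ 22788 varves.

22788 varves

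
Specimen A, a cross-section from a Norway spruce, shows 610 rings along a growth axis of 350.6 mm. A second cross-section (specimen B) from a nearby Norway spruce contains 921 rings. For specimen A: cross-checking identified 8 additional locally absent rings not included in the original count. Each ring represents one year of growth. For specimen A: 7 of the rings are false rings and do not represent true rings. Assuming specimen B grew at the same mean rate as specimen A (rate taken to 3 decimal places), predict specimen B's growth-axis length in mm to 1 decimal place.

Specimen A: correcting the raw count gives 610 − 7 + 8 = 611 true rings.
A: 350.6 mm over 611 years gives 350.6 / 611 ≈ 0.574 mm per year.
For B, 0.574 mm/year × 921 years = 528.7 mm.

528.7 mm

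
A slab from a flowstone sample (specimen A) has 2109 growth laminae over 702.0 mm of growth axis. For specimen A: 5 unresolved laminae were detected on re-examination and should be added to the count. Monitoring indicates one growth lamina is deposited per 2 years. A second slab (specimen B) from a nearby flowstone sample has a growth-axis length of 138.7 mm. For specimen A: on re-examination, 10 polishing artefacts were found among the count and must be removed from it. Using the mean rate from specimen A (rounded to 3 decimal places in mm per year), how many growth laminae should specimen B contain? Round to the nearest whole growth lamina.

415 growth laminae

Specimen A: correcting the raw count gives 2109 − 10 + 5 = 2104 true growth laminae.
Specimen A: at 2 years per growth lamina, 2104 × 2 = 4208 years.
A: 702.0 mm over 4208 years gives 702.0 / 4208 ≈ 0.167 mm/year.
Specimen B: 138.7 mm / 0.167 mm per year = 830.54 years; at 2 years per growth lamina that is 830.54 / 2 ≈ 415 growth laminae.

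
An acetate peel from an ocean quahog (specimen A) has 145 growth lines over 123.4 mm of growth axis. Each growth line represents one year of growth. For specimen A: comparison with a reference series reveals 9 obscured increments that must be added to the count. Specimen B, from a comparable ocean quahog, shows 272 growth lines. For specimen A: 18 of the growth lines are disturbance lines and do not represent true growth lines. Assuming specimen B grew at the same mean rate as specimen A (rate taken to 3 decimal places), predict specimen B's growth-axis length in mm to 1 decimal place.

Specimen A: true growth line count = 145 − 18 + 9 = 136.
A: 123.4 mm over 136 years gives 123.4 / 136 ≈ 0.907 mm per year.
For B, 0.907 mm/year × 272 years = 246.7 mm.

246.7 mm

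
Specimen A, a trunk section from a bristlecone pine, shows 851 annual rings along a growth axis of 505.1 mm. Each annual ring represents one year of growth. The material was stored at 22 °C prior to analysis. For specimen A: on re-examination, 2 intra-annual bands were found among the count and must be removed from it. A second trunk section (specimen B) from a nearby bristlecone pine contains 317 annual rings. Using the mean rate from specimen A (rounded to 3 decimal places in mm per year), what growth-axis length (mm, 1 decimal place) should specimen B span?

188.6 mm

Specimen A: true annual ring count = 851 − 2 = 849.
A: Mean rate = 505.1 mm / 849 years ≈ 0.595 mm/yr.
B's length ≈ 0.595 × 317 = 188.6 mm.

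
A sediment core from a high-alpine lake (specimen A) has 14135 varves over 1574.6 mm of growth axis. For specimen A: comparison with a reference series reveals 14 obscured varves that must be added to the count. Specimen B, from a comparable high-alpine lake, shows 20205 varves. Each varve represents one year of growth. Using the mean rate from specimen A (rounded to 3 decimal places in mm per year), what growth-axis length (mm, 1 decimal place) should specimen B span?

2242.8 mm

Specimen A: correcting the raw count gives 14135 + 14 = 14149 true varves.
A: Extension rate ≈ 1574.6 / 14149 = 0.111 mm/year.
Length of B = 0.111 × 20205 = 2242.8 mm.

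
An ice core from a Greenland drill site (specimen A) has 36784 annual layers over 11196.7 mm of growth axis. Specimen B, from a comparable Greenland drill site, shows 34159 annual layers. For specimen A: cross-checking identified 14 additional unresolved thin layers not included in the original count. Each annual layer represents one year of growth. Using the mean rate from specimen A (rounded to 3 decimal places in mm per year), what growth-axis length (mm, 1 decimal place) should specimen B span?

Specimen A: after corrections the count is 36784 + 14 = 36798 annual layers.
A: Mean rate = 11196.7 mm / 36798 years ≈ 0.304 mm/yr.
Length of B = 0.304 × 34159 = 10384.3 mm.

10384.3 mm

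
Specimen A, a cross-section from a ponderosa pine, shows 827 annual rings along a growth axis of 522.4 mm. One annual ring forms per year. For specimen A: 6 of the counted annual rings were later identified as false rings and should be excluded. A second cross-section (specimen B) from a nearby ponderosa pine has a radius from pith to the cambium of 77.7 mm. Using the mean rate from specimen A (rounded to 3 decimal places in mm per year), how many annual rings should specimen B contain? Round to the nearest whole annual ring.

Specimen A: after corrections the count is 827 − 6 = 821 annual rings.
A: Extension rate ≈ 522.4 / 821 = 0.636 mm per year.
For B, 77.7 / 0.636 = 122.17 years ≈ 122 annual rings.

122 annual rings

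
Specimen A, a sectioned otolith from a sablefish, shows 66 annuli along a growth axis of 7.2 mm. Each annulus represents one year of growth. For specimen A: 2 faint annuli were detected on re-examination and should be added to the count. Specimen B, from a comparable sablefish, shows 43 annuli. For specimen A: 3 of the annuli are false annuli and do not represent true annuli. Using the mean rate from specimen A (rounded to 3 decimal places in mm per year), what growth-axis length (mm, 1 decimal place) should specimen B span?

Specimen A: adjusted count: 66 − 3 + 2 = 65 annuli.
A: Extension rate ≈ 7.2 / 65 = 0.111 mm/yr.
B's length ≈ 0.111 × 43 = 4.8 mm.

4.8 mm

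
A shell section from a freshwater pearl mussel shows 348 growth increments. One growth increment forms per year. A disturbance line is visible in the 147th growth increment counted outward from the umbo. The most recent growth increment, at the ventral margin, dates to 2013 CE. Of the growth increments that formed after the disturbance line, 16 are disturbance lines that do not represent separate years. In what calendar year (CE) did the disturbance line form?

1828 CE

348 − 147 = 201 growth increments lie beyond the disturbance line toward the ventral margin.
201 − 16 false = 185 true growth increments after the disturbance line.
The growth increment at the ventral margin is 2013 CE, so the disturbance line dates to 2013 − 185 = 1828 CE.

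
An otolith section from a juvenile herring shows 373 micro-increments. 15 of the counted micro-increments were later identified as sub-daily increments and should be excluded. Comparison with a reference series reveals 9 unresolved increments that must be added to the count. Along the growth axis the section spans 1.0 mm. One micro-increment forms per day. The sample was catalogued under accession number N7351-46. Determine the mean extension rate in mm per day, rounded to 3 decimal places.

0.003 mm per day

Adjusted count: 373 − 15 + 9 = 367 micro-increments.
Mean rate = 1.0 mm / 367 days ≈ 0.003 mm per day.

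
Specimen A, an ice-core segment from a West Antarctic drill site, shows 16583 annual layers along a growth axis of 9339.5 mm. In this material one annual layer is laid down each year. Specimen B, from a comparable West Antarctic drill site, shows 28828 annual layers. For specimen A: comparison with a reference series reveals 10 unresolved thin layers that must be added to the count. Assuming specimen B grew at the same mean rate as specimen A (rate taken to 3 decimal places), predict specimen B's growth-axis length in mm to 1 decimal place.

Specimen A: after corrections the count is 16583 + 10 = 16593 annual layers.
A: 9339.5 mm over 16593 years gives 9339.5 / 16593 ≈ 0.563 mm/year.
For B, 0.563 mm/year × 28828 years = 16230.2 mm.

16230.2 mm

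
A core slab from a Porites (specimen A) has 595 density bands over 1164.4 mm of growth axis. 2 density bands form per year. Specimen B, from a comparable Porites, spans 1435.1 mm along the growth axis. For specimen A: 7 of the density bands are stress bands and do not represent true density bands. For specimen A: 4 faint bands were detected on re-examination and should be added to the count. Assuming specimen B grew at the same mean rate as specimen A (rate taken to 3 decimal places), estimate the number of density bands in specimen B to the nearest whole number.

Specimen A: true density band count = 595 − 7 + 4 = 592.
Specimen A: dividing by 2 density bands per year: 592 / 2 = 296 years.
A: Extension rate ≈ 1164.4 / 296 = 3.934 mm/yr.
B spans 1435.1 / 3.934 = 364.79 years; at 2 density bands per year that is 364.79 × 2 ≈ 730 density bands.

730 density bands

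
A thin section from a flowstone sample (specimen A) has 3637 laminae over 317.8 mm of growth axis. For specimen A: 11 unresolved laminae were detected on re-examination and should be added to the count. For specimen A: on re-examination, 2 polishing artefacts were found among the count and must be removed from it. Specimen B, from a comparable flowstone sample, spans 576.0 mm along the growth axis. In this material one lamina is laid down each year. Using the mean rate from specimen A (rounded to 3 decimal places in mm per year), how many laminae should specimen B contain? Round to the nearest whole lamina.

Specimen A: true lamina count = 3637 − 2 + 11 = 3646.
A: Extension rate ≈ 317.8 / 3646 = 0.087 mm per year.
Specimen B: 576.0 mm / 0.087 mm per year = 6620.69 years ≈ 6621 laminae.

6621 laminae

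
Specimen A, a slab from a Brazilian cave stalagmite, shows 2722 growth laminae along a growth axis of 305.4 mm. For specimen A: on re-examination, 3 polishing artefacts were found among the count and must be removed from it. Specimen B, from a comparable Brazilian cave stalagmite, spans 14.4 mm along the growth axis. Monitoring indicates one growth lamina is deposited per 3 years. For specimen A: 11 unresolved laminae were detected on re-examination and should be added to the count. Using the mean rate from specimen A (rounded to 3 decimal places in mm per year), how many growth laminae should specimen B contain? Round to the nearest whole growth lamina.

130 growth laminae

Specimen A: after corrections the count is 2722 − 3 + 11 = 2730 growth laminae.
Specimen A: multiplying by 3 years per growth lamina: 2730 × 3 = 8190 years.
A: Mean rate = 305.4 mm / 8190 years ≈ 0.037 mm/yr.
For B, 14.4 / 0.037 = 389.19 years; at 3 years per growth lamina that is 389.19 / 3 ≈ 130 growth laminae.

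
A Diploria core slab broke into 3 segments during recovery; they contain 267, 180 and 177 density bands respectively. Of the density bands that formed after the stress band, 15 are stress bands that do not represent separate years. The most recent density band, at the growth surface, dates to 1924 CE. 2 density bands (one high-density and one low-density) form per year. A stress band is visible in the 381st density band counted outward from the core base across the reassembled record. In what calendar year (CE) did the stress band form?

Total density bands = 267 + 180 + 177 = 624.
Between density band 381 and the growth surface there are 624 − 381 = 243 density bands.
Removing the 15 false density bands leaves 243 − 15 = 228 true density bands beyond the stress band.
228 density bands at 2 per year is 228 / 2 = 114 years.
1924 − 114 = 1810 CE.

1810 CE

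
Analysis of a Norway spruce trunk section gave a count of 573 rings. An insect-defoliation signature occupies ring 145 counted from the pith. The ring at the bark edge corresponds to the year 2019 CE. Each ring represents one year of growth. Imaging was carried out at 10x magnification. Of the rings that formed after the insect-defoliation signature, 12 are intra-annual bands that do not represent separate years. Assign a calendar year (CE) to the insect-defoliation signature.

573 − 145 = 428 rings lie beyond the insect-defoliation signature toward the bark edge.
Removing the 12 false rings leaves 428 − 12 = 416 true rings beyond the insect-defoliation signature.
2019 − 416 = 1603 CE.

1603 CE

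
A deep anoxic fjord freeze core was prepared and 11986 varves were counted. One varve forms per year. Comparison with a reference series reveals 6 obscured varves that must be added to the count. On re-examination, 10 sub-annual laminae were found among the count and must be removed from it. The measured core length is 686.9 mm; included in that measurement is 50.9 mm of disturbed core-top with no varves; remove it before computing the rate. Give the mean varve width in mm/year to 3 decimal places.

0.053 mm/year

After corrections the count is 11986 − 10 + 6 = 11982 varves.
Removing the 50.9 mm offcut leaves 686.9 − 50.9 = 636.0 mm.
636.0 mm over 11982 years gives 636.0 / 11982 ≈ 0.053 mm/year.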